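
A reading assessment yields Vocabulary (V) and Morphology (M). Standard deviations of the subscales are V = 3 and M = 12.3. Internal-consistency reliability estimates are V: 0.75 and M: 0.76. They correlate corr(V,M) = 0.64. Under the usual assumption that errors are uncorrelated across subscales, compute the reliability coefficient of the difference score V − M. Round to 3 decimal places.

Var(V−M) = 3² + 12.3² − 2·3·12.3·0.64 = 160.29 − 47.232 = 113.058.
With uncorrelated errors the cross-covariances are all true-score covariance, so they carry over unchanged; only the diagonal terms shrink to ρᵢσᵢ².
True-score variance = [3²·0.75 + 12.3²·0.76] − 47.232 = 121.73 − 47.232 = 74.4984.
Reliability = 74.4984 / 113.058 = 0.659.

0.659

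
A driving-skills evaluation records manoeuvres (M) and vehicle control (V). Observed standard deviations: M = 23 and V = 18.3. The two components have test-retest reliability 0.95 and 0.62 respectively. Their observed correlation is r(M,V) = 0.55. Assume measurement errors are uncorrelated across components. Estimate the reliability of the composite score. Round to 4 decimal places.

Var(M+V) = 23² + 18.3² + 2·[23·18.3·0.55] = 863.89 + 462.99 = 1326.88.
Under uncorrelated errors the observed covariances equal the true-score covariances, so only the own-variance terms attenuate.
True-score variance = [23²·0.95 + 18.3²·0.62] + 462.99 = 710.182 + 462.99 = 1173.17.
Reliability = 1173.17 / 1326.88 = 0.8842.

0.8842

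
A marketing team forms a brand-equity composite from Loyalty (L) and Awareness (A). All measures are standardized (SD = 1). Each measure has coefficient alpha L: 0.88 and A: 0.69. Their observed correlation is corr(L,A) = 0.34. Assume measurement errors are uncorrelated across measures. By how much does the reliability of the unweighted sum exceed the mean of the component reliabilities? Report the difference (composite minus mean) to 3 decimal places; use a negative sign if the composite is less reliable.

Var(sum) = 2 + 0.68 = 2.68; true-score variance = 1.57 + 0.68 = 2.25; composite reliability = 0.8396.
Mean component reliability = 0.7850.
Difference = 0.8396 − 0.7850 = 0.055.

0.055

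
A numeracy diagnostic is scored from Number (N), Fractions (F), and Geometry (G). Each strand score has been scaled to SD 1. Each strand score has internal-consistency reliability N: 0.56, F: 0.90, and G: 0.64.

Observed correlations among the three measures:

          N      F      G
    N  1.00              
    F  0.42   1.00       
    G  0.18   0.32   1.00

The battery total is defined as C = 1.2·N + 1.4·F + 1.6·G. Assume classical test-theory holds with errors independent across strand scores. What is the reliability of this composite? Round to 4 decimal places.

0.8156

Var(C) = 1.2² + 1.4² + 1.6² + 2·[1.68·0.42 + 1.92·0.18 + 2.24·0.32] = 5.96 + 3.536 = 9.496.
Under uncorrelated errors the observed covariances equal the true-score covariances, so only the own-variance terms attenuate.
True-score variance = [1.2²·0.56 + 1.4²·0.90 + 1.6²·0.64] + 3.536 = 4.2088 + 3.536 = 7.7448.
Reliability = 7.7448 / 9.496 = 0.8156.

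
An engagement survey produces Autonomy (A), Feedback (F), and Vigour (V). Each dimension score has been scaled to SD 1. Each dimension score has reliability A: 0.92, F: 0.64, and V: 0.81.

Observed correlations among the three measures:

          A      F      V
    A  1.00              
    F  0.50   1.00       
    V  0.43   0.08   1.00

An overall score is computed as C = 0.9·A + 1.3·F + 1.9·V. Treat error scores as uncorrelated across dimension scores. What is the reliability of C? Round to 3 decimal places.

Var(C) = 0.9² + 1.3² + 1.9² + 2·[1.17·0.50 + 1.71·0.43 + 2.47·0.08] = 6.11 + 3.0358 = 9.1458.
Under uncorrelated errors the observed covariances equal the true-score covariances, so only the own-variance terms attenuate.
True-score variance = [0.9²·0.92 + 1.3²·0.64 + 1.9²·0.81] + 3.0358 = 4.7509 + 3.0358 = 7.7867.
Reliability = 7.7867 / 9.1458 = 0.851.

0.851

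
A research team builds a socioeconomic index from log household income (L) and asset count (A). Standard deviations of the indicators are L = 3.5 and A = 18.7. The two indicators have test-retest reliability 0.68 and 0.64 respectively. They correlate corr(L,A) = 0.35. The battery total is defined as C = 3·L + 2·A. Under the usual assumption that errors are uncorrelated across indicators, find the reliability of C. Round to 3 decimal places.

Var(C) = 3²·3.5² + 2²·18.7² + 2·[6·3.5·18.7·0.35] = 1509.01 + 274.89 = 1783.9.
Because errors are independent across components, Cov(Tᵢ,Tⱼ) = Cov(Xᵢ,Xⱼ); the off-diagonal part of the true-score variance is the same as above.
True-score variance = [3²·3.5²·0.68 + 2²·18.7²·0.64] + 274.89 = 970.176 + 274.89 = 1245.07.
Reliability = 1245.07 / 1783.9 = 0.698.

0.698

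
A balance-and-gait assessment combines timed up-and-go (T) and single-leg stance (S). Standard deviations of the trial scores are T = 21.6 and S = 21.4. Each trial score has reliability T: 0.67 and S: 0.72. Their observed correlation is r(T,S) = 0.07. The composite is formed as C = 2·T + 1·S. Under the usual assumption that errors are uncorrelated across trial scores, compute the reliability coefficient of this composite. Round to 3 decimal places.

0.697

Var(C) = 2²·21.6² + 21.4² + 2·[2·21.6·21.4·0.07] = 2324.2 + 129.427 = 2453.63.
Because errors are independent across components, Cov(Tᵢ,Tⱼ) = Cov(Xᵢ,Xⱼ); the off-diagonal part of the true-score variance is the same as above.
True-score variance = [2²·21.6²·0.67 + 21.4²·0.72] + 129.427 = 1580.11 + 129.427 = 1709.54.
Reliability = 1709.54 / 2453.63 = 0.697.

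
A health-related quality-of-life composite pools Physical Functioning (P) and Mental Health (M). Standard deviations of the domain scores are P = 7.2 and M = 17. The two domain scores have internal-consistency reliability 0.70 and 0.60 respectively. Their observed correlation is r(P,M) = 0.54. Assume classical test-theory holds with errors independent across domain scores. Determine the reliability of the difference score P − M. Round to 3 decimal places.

Var(P−M) = 7.2² + 17² − 2·7.2·17·0.54 = 340.84 − 132.192 = 208.648.
Because errors are independent across components, Cov(Tᵢ,Tⱼ) = Cov(Xᵢ,Xⱼ); the off-diagonal part of the true-score variance is the same as above.
True-score variance = [7.2²·0.70 + 17²·0.60] − 132.192 = 209.688 − 132.192 = 77.496.
Reliability = 77.496 / 208.648 = 0.371.

0.371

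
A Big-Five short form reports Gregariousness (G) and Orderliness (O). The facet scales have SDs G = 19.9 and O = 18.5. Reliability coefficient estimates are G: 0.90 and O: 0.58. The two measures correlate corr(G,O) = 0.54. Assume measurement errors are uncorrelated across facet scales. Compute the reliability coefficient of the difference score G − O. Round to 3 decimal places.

Var(G−O) = 19.9² + 18.5² − 2·19.9·18.5·0.54 = 738.26 − 397.602 = 340.658.
Under uncorrelated errors the observed covariances equal the true-score covariances, so only the own-variance terms attenuate.
True-score variance = [19.9²·0.90 + 18.5²·0.58] − 397.602 = 554.914 − 397.602 = 157.312.
Reliability = 157.312 / 340.658 = 0.462.

0.462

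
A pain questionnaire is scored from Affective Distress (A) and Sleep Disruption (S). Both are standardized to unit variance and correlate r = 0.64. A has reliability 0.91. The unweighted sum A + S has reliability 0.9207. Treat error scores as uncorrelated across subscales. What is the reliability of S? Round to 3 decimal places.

Var(A+S) = 2 + 2·0.64 = 3.280.
True-score variance = ρ_A + ρ_S + 2·0.64, so 0.9207 = (0.91 + ρ_S + 1.28) / 3.280.
ρ_S = 0.9207·3.280 − 0.91 − 1.28 = 0.830.

0.830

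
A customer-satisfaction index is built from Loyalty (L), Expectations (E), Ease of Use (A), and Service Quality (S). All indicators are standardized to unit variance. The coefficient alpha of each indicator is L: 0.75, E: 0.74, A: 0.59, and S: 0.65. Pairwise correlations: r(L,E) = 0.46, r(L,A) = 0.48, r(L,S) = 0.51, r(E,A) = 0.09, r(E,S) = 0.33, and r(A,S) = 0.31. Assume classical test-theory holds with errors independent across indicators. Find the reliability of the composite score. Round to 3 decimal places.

0.848

Var(L+E+A+S) = 4 + 2·[0.46 + 0.48 + 0.51 + 0.09 + 0.33 + 0.31] = 4 + 4.36 = 8.36.
With uncorrelated errors the cross-covariances are all true-score covariance, so they carry over unchanged; only the diagonal terms shrink to ρᵢσᵢ².
True-score variance = [0.75 + 0.74 + 0.59 + 0.65] + 4.36 = 2.73 + 4.36 = 7.09.
Reliability = 7.09 / 8.36 = 0.848.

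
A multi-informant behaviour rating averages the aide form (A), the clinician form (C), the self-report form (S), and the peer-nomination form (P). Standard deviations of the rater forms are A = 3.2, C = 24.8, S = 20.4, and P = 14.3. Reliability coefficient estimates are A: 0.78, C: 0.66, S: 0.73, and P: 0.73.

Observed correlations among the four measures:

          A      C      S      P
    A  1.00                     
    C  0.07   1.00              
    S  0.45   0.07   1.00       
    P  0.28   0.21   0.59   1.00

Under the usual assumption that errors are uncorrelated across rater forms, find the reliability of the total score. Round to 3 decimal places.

0.801

Var(A+C+S+P) = 3.2² + 24.8² + 20.4² + 14.3² + 2·[3.2·24.8·0.07 + 3.2·20.4·0.45 + 3.2·14.3·0.28 + 24.8·20.4·0.07 + 24.8·14.3·0.21 + 20.4·14.3·0.59] = 1245.93 + 659.495 = 1905.43.
Under uncorrelated errors the observed covariances equal the true-score covariances, so only the own-variance terms attenuate.
True-score variance = [3.2²·0.78 + 24.8²·0.66 + 20.4²·0.73 + 14.3²·0.73] + 659.495 = 866.988 + 659.495 = 1526.48.
Reliability = 1526.48 / 1905.43 = 0.801.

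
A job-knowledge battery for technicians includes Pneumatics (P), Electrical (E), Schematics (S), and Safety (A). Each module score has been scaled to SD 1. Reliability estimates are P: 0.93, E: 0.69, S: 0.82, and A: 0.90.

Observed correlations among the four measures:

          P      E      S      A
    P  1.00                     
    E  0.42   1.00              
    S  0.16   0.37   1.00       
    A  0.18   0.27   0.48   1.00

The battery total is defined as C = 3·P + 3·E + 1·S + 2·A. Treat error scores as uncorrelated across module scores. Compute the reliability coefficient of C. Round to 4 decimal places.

0.9026

Var(C) = 3² + 3² + 1 + 2² + 2·[9·0.42 + 3·0.16 + 6·0.18 + 3·0.37 + 6·0.27 + 2·0.48] = 23 + 18.06 = 41.06.
Under uncorrelated errors the observed covariances equal the true-score covariances, so only the own-variance terms attenuate.
True-score variance = [3²·0.93 + 3²·0.69 + 0.82 + 2²·0.90] + 18.06 = 19 + 18.06 = 37.06.
Reliability = 37.06 / 41.06 = 0.9026.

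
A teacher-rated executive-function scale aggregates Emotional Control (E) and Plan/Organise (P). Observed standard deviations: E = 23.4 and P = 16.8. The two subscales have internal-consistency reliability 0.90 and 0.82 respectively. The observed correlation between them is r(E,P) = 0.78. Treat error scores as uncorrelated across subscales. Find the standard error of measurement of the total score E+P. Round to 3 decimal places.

Var(total) = 829.8 + 613.267 = 1443.07.
True-score variance = 724.241 + 613.267 = 1337.51, so reliability = 0.9269.
Error variance = 1443.07 − 1337.51 = 105.559; SEM = √105.559 = 10.274.

10.274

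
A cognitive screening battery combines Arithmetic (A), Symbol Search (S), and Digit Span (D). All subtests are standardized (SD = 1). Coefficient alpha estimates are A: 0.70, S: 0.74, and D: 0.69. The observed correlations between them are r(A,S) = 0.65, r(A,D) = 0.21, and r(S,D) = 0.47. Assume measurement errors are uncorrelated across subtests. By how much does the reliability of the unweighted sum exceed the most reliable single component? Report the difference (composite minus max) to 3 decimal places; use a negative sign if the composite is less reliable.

0.106

Var(sum) = 3 + 2.66 = 5.66; true-score variance = 2.13 + 2.66 = 4.79; composite reliability = 0.8463.
Max component reliability = 0.7400.
Difference = 0.8463 − 0.7400 = 0.106.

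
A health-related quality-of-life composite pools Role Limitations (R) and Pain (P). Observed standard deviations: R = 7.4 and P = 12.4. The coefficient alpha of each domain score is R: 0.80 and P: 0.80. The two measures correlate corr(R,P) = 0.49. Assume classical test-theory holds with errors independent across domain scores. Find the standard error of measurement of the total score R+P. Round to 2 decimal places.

6.46

Var(total) = 208.52 + 89.9248 = 298.445.
True-score variance = 166.816 + 89.9248 = 256.741, so reliability = 0.8603.
Error variance = 298.445 − 256.741 = 41.704; SEM = √41.704 = 6.46.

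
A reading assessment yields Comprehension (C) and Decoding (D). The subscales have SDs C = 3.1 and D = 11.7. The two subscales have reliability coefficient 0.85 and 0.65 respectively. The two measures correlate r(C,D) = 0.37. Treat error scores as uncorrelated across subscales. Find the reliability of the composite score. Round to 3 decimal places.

Var(C+D) = 3.1² + 11.7² + 2·[3.1·11.7·0.37] = 146.5 + 26.8398 = 173.34.
Because errors are independent across components, Cov(Tᵢ,Tⱼ) = Cov(Xᵢ,Xⱼ); the off-diagonal part of the true-score variance is the same as above.
True-score variance = [3.1²·0.85 + 11.7²·0.65] + 26.8398 = 97.147 + 26.8398 = 123.987.
Reliability = 123.987 / 173.34 = 0.715.

0.715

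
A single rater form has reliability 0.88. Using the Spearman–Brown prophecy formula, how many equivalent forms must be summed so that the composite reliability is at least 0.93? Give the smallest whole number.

k ≥ ρ*(1−ρ₁)/(ρ₁(1−ρ*)) = 0.93·0.12 / (0.88·0.07) = 1.812.
Smallest integer k = 2.

2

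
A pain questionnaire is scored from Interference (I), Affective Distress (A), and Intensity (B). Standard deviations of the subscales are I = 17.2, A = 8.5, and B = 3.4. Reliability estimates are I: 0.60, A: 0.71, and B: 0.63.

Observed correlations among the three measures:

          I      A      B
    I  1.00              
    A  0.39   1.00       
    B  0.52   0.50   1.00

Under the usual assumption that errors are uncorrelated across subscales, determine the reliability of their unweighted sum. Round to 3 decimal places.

0.754

Var(I+A+B) = 17.2² + 8.5² + 3.4² + 2·[17.2·8.5·0.39 + 17.2·3.4·0.52 + 8.5·3.4·0.50] = 379.65 + 203.755 = 583.405.
With uncorrelated errors the cross-covariances are all true-score covariance, so they carry over unchanged; only the diagonal terms shrink to ρᵢσᵢ².
True-score variance = [17.2²·0.60 + 8.5²·0.71 + 3.4²·0.63] + 203.755 = 236.084 + 203.755 = 439.839.
Reliability = 439.839 / 583.405 = 0.754.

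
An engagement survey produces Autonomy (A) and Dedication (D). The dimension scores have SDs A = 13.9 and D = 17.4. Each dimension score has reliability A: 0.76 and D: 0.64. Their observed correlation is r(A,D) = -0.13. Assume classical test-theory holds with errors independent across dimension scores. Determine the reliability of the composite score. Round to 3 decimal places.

0.641

Var(A+D) = 13.9² + 17.4² + 2·[13.9·17.4·(-0.13)] = 495.97 − 62.8836 = 433.086.
With uncorrelated errors the cross-covariances are all true-score covariance, so they carry over unchanged; only the diagonal terms shrink to ρᵢσᵢ².
True-score variance = [13.9²·0.76 + 17.4²·0.64] − 62.8836 = 340.606 − 62.8836 = 277.722.
Reliability = 277.722 / 433.086 = 0.641.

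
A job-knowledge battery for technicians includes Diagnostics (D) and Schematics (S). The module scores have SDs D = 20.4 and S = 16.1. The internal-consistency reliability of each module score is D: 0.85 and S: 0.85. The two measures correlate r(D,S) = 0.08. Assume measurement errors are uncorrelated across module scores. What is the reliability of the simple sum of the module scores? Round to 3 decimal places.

0.861

Var(D+S) = 20.4² + 16.1² + 2·[20.4·16.1·0.08] = 675.37 + 52.5504 = 727.92.
With uncorrelated errors the cross-covariances are all true-score covariance, so they carry over unchanged; only the diagonal terms shrink to ρᵢσᵢ².
True-score variance = [20.4²·0.85 + 16.1²·0.85] + 52.5504 = 574.064 + 52.5504 = 626.615.
Reliability = 626.615 / 727.92 = 0.861.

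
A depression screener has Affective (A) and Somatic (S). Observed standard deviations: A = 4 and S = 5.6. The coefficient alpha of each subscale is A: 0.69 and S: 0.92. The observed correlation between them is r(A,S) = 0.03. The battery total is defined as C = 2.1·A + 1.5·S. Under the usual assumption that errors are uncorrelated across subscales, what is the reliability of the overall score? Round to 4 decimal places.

0.8107

Var(C) = 2.1²·4² + 1.5²·5.6² + 2·[3.15·4·5.6·0.03] = 141.12 + 4.2336 = 145.354.
Under uncorrelated errors the observed covariances equal the true-score covariances, so only the own-variance terms attenuate.
True-score variance = [2.1²·4²·0.69 + 1.5²·5.6²·0.92] + 4.2336 = 113.602 + 4.2336 = 117.835.
Reliability = 117.835 / 145.354 = 0.8107.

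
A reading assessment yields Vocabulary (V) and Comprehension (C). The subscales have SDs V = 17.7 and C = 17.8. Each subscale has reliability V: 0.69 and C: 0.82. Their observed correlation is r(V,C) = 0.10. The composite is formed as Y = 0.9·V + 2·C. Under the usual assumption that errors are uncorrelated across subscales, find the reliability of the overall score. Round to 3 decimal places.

Var(Y) = 0.9²·17.7² + 2²·17.8² + 2·[1.8·17.7·17.8·0.10] = 1521.12 + 113.422 = 1634.55.
Under uncorrelated errors the observed covariances equal the true-score covariances, so only the own-variance terms attenuate.
True-score variance = [0.9²·17.7²·0.69 + 2²·17.8²·0.82] + 113.422 = 1214.33 + 113.422 = 1327.75.
Reliability = 1327.75 / 1634.55 = 0.812.

0.812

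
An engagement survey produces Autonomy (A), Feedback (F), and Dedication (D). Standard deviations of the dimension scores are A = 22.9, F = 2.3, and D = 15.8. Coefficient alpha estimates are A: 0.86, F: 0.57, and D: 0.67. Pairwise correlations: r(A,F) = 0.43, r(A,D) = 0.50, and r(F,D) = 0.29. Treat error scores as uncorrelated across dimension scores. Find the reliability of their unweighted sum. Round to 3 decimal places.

0.869

Var(A+F+D) = 22.9² + 2.3² + 15.8² + 2·[22.9·2.3·0.43 + 22.9·15.8·0.50 + 2.3·15.8·0.29] = 779.34 + 428.193 = 1207.53.
With uncorrelated errors the cross-covariances are all true-score covariance, so they carry over unchanged; only the diagonal terms shrink to ρᵢσᵢ².
True-score variance = [22.9²·0.86 + 2.3²·0.57 + 15.8²·0.67] + 428.193 = 621.267 + 428.193 = 1049.46.
Reliability = 1049.46 / 1207.53 = 0.869.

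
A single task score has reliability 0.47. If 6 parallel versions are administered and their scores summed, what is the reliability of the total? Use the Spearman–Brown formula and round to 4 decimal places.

0.8418

ρ_k = kρ / (1 + (k−1)ρ) = 6·0.47 / (1 + 5·0.47) = 2.820 / 3.350 = 0.8418.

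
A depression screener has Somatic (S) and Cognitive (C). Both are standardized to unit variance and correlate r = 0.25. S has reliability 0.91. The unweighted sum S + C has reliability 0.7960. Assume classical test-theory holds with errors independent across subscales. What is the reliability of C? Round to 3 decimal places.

0.580

Var(S+C) = 2 + 2·0.25 = 2.500.
True-score variance = ρ_S + ρ_C + 2·0.25, so 0.7960 = (0.91 + ρ_C + 0.50) / 2.500.
ρ_C = 0.7960·2.500 − 0.91 − 0.50 = 0.580.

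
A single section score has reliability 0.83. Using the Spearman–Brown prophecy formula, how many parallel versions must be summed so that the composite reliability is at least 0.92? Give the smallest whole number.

k ≥ ρ*(1−ρ₁)/(ρ₁(1−ρ*)) = 0.92·0.17 / (0.83·0.08) = 2.355.
Smallest integer k = 3.

3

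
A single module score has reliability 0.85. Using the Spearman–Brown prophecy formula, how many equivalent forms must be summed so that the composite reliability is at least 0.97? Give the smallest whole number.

6

k ≥ ρ*(1−ρ₁)/(ρ₁(1−ρ*)) = 0.97·0.15 / (0.85·0.03) = 5.706.
Smallest integer k = 6.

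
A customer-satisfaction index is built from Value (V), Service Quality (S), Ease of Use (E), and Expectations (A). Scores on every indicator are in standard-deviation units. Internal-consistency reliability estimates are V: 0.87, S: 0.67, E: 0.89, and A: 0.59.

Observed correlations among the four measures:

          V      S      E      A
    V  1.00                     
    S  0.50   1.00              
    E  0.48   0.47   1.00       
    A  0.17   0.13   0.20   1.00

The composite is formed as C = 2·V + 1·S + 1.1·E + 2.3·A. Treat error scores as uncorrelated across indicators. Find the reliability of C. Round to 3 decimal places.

0.841

Var(C) = 2² + 1 + 1.1² + 2.3² + 2·[2·0.50 + 2.2·0.48 + 4.6·0.17 + 1.1·0.47 + 2.3·0.13 + 2.53·0.20] = 11.5 + 8.32 = 19.82.
Because errors are independent across components, Cov(Tᵢ,Tⱼ) = Cov(Xᵢ,Xⱼ); the off-diagonal part of the true-score variance is the same as above.
True-score variance = [2²·0.87 + 0.67 + 1.1²·0.89 + 2.3²·0.59] + 8.32 = 8.348 + 8.32 = 16.668.
Reliability = 16.668 / 19.82 = 0.841.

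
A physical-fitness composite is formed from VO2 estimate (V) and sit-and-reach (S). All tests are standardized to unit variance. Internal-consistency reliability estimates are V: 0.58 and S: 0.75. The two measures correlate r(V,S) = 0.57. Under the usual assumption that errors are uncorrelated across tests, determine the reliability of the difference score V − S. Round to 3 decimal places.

Var(V−S) = 1 + 1 − 2·0.57 = 2 − 1.14 = 0.86.
Under uncorrelated errors the observed covariances equal the true-score covariances, so only the own-variance terms attenuate.
True-score variance = [0.58 + 0.75] − 1.14 = 1.33 − 1.14 = 0.19.
Reliability = 0.19 / 0.86 = 0.221.

0.221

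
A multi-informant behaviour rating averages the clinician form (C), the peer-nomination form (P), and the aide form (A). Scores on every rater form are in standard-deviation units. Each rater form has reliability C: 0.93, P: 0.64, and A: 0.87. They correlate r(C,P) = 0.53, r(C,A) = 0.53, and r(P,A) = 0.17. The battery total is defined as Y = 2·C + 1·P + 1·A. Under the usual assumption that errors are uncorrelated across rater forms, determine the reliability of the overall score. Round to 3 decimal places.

0.927

Var(Y) = 2² + 1 + 1 + 2·[2·0.53 + 2·0.53 + 0.17] = 6 + 4.58 = 10.58.
With uncorrelated errors the cross-covariances are all true-score covariance, so they carry over unchanged; only the diagonal terms shrink to ρᵢσᵢ².
True-score variance = [2²·0.93 + 0.64 + 0.87] + 4.58 = 5.23 + 4.58 = 9.81.
Reliability = 9.81 / 10.58 = 0.927.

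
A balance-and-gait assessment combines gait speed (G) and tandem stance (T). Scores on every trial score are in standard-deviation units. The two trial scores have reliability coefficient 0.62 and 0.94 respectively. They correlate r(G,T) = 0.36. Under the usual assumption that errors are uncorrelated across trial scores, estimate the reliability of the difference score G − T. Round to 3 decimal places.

Var(G−T) = 1 + 1 − 2·0.36 = 2 − 0.72 = 1.28.
Because errors are independent across components, Cov(Tᵢ,Tⱼ) = Cov(Xᵢ,Xⱼ); the off-diagonal part of the true-score variance is the same as above.
True-score variance = [0.62 + 0.94] − 0.72 = 1.56 − 0.72 = 0.84.
Reliability = 0.84 / 1.28 = 0.656.

0.656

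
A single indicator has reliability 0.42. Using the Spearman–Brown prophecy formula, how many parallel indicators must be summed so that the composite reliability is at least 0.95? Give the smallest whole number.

27

k ≥ ρ*(1−ρ₁)/(ρ₁(1−ρ*)) = 0.95·0.58 / (0.42·0.05) = 26.238.
Smallest integer k = 27.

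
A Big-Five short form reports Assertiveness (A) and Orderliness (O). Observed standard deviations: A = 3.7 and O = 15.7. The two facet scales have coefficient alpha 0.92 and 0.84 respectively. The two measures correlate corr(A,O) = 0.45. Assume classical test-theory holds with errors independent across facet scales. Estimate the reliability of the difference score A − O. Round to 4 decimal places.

Var(A−O) = 3.7² + 15.7² − 2·3.7·15.7·0.45 = 260.18 − 52.281 = 207.899.
Because errors are independent across components, Cov(Tᵢ,Tⱼ) = Cov(Xᵢ,Xⱼ); the off-diagonal part of the true-score variance is the same as above.
True-score variance = [3.7²·0.92 + 15.7²·0.84] − 52.281 = 219.646 − 52.281 = 167.365.
Reliability = 167.365 / 207.899 = 0.8050.

0.8050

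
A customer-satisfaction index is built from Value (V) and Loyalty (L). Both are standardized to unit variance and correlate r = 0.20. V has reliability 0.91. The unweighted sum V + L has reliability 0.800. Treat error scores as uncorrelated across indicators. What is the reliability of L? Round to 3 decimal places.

0.610

Var(V+L) = 2 + 2·0.20 = 2.400.
True-score variance = ρ_V + ρ_L + 2·0.20, so 0.800 = (0.91 + ρ_L + 0.40) / 2.400.
ρ_L = 0.800·2.400 − 0.91 − 0.40 = 0.610.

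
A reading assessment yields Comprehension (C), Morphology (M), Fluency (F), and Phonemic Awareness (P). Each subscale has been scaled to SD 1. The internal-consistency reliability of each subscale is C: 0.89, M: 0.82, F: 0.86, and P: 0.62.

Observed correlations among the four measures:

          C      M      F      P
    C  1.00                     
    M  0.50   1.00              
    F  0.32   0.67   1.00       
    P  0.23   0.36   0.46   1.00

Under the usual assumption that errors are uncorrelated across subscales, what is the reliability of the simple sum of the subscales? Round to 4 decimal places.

0.9108

Var(C+M+F+P) = 4 + 2·[0.50 + 0.32 + 0.23 + 0.67 + 0.36 + 0.46] = 4 + 5.08 = 9.08.
With uncorrelated errors the cross-covariances are all true-score covariance, so they carry over unchanged; only the diagonal terms shrink to ρᵢσᵢ².
True-score variance = [0.89 + 0.82 + 0.86 + 0.62] + 5.08 = 3.19 + 5.08 = 8.27.
Reliability = 8.27 / 9.08 = 0.9108.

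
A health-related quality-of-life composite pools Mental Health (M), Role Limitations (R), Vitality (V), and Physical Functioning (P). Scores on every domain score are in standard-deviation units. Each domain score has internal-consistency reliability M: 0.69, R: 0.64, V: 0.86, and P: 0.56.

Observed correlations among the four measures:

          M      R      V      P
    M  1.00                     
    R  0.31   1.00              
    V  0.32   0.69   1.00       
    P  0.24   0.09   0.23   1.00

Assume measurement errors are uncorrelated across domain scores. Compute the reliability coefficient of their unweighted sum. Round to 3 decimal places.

Var(M+R+V+P) = 4 + 2·[0.31 + 0.32 + 0.24 + 0.69 + 0.09 + 0.23] = 4 + 3.76 = 7.76.
With uncorrelated errors the cross-covariances are all true-score covariance, so they carry over unchanged; only the diagonal terms shrink to ρᵢσᵢ².
True-score variance = [0.69 + 0.64 + 0.86 + 0.56] + 3.76 = 2.75 + 3.76 = 6.51.
Reliability = 6.51 / 7.76 = 0.839.

0.839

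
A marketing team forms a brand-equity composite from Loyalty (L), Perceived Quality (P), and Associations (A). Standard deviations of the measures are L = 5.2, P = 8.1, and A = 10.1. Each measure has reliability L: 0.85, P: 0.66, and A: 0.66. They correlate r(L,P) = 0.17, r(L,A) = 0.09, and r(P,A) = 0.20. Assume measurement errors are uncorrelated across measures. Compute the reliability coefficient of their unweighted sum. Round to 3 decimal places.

Var(L+P+A) = 5.2² + 8.1² + 10.1² + 2·[5.2·8.1·0.17 + 5.2·10.1·0.09 + 8.1·10.1·0.20] = 194.66 + 56.4984 = 251.158.
Because errors are independent across components, Cov(Tᵢ,Tⱼ) = Cov(Xᵢ,Xⱼ); the off-diagonal part of the true-score variance is the same as above.
True-score variance = [5.2²·0.85 + 8.1²·0.66 + 10.1²·0.66] + 56.4984 = 133.613 + 56.4984 = 190.112.
Reliability = 190.112 / 251.158 = 0.757.

0.757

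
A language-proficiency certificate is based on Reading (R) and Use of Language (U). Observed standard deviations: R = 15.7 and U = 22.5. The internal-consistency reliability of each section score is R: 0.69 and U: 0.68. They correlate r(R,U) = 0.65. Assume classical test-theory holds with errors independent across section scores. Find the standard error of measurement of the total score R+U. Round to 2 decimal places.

Var(total) = 752.74 + 459.225 = 1211.97.
True-score variance = 514.328 + 459.225 = 973.553, so reliability = 0.8033.
Error variance = 1211.97 − 973.553 = 238.412; SEM = √238.412 = 15.44.

15.44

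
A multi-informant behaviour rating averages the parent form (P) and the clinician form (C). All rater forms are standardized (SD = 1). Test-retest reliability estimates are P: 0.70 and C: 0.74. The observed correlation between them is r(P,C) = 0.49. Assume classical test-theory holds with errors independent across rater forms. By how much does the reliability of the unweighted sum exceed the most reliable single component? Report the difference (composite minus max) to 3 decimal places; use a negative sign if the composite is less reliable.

Var(sum) = 2 + 0.98 = 2.98; true-score variance = 1.44 + 0.98 = 2.42; composite reliability = 0.8121.
Max component reliability = 0.7400.
Difference = 0.8121 − 0.7400 = 0.072.

0.072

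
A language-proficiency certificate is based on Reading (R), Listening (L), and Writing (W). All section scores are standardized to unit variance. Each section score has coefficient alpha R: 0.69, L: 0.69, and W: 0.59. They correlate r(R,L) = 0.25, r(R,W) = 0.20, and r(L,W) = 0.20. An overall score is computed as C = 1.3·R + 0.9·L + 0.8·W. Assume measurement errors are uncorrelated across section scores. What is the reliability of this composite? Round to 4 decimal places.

0.7658

Var(C) = 1.3² + 0.9² + 0.8² + 2·[1.17·0.25 + 1.04·0.20 + 0.72·0.20] = 3.14 + 1.289 = 4.429.
Because errors are independent across components, Cov(Tᵢ,Tⱼ) = Cov(Xᵢ,Xⱼ); the off-diagonal part of the true-score variance is the same as above.
True-score variance = [1.3²·0.69 + 0.9²·0.69 + 0.8²·0.59] + 1.289 = 2.1026 + 1.289 = 3.3916.
Reliability = 3.3916 / 4.429 = 0.7658.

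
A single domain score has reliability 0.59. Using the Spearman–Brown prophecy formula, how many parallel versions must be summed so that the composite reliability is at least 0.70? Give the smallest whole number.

k ≥ ρ*(1−ρ₁)/(ρ₁(1−ρ*)) = 0.70·0.41 / (0.59·0.30) = 1.621.
Smallest integer k = 2.

2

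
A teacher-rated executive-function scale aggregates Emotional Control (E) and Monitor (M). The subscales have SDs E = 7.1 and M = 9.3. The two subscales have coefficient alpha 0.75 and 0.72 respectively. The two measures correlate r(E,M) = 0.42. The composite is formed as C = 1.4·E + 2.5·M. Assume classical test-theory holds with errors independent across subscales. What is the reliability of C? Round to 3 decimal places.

0.789

Var(C) = 1.4²·7.1² + 2.5²·9.3² + 2·[3.5·7.1·9.3·0.42] = 639.366 + 194.128 = 833.494.
Under uncorrelated errors the observed covariances equal the true-score covariances, so only the own-variance terms attenuate.
True-score variance = [1.4²·7.1²·0.75 + 2.5²·9.3²·0.72] + 194.128 = 463.308 + 194.128 = 657.436.
Reliability = 657.436 / 833.494 = 0.789.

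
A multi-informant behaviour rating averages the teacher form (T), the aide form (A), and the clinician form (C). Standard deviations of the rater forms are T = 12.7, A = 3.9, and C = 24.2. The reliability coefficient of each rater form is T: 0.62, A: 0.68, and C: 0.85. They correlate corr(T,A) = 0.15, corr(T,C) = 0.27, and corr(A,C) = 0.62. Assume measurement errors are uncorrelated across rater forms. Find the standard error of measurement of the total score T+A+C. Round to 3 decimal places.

Var(total) = 762.14 + 297.854 = 1059.99.
True-score variance = 608.137 + 297.854 = 905.99, so reliability = 0.8547.
Error variance = 1059.99 − 905.99 = 154.003; SEM = √154.003 = 12.410.

12.410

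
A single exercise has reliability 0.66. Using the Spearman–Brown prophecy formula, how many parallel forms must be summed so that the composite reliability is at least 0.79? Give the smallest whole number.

k ≥ ρ*(1−ρ₁)/(ρ₁(1−ρ*)) = 0.79·0.34 / (0.66·0.21) = 1.938.
Smallest integer k = 2.

2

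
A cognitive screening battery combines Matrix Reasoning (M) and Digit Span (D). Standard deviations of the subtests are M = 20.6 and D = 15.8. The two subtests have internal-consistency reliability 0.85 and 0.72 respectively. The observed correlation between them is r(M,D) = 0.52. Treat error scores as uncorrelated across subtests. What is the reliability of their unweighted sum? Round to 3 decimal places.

0.868

Var(M+D) = 20.6² + 15.8² + 2·[20.6·15.8·0.52] = 674 + 338.499 = 1012.5.
Under uncorrelated errors the observed covariances equal the true-score covariances, so only the own-variance terms attenuate.
True-score variance = [20.6²·0.85 + 15.8²·0.72] + 338.499 = 540.447 + 338.499 = 878.946.
Reliability = 878.946 / 1012.5 = 0.868.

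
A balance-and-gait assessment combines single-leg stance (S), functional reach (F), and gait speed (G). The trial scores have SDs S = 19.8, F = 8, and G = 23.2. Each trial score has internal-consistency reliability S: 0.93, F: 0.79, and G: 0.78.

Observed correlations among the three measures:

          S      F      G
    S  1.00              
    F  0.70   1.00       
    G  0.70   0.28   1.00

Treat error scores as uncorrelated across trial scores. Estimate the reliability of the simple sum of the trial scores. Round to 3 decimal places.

Var(S+F+G) = 19.8² + 8² + 23.2² + 2·[19.8·8·0.70 + 19.8·23.2·0.70 + 8·23.2·0.28] = 994.28 + 968.8 = 1963.08.
Under uncorrelated errors the observed covariances equal the true-score covariances, so only the own-variance terms attenuate.
True-score variance = [19.8²·0.93 + 8²·0.79 + 23.2²·0.78] + 968.8 = 834.984 + 968.8 = 1803.78.
Reliability = 1803.78 / 1963.08 = 0.919.

0.919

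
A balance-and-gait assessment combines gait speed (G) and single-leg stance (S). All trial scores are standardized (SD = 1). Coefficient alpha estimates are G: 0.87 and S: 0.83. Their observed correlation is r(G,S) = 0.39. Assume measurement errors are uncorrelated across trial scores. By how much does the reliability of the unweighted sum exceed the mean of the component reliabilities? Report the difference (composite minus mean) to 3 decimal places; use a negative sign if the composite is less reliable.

Var(sum) = 2 + 0.78 = 2.78; true-score variance = 1.7 + 0.78 = 2.48; composite reliability = 0.8921.
Mean component reliability = 0.8500.
Difference = 0.8921 − 0.8500 = 0.042.

0.042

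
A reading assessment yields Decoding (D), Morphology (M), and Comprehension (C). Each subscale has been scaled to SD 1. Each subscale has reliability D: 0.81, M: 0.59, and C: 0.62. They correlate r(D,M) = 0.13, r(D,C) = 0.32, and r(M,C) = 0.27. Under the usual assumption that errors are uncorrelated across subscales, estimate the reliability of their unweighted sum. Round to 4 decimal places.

Var(D+M+C) = 3 + 2·[0.13 + 0.32 + 0.27] = 3 + 1.44 = 4.44.
Because errors are independent across components, Cov(Tᵢ,Tⱼ) = Cov(Xᵢ,Xⱼ); the off-diagonal part of the true-score variance is the same as above.
True-score variance = [0.81 + 0.59 + 0.62] + 1.44 = 2.02 + 1.44 = 3.46.
Reliability = 3.46 / 4.44 = 0.7793.

0.7793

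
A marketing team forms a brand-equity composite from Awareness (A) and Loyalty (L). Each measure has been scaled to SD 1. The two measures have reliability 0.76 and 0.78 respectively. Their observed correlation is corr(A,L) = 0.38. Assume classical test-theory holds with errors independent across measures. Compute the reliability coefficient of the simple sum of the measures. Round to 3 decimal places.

0.833

Var(A+L) = 2 + 2·[0.38] = 2 + 0.76 = 2.76.
Under uncorrelated errors the observed covariances equal the true-score covariances, so only the own-variance terms attenuate.
True-score variance = [0.76 + 0.78] + 0.76 = 1.54 + 0.76 = 2.3.
Reliability = 2.3 / 2.76 = 0.833.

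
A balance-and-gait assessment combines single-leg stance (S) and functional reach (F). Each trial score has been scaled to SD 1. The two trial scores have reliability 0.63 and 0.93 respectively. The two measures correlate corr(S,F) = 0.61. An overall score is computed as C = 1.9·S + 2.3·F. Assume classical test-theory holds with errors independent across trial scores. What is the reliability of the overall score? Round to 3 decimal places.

Var(C) = 1.9² + 2.3² + 2·[4.37·0.61] = 8.9 + 5.3314 = 14.2314.
Under uncorrelated errors the observed covariances equal the true-score covariances, so only the own-variance terms attenuate.
True-score variance = [1.9²·0.63 + 2.3²·0.93] + 5.3314 = 7.194 + 5.3314 = 12.5254.
Reliability = 12.5254 / 14.2314 = 0.880.

0.880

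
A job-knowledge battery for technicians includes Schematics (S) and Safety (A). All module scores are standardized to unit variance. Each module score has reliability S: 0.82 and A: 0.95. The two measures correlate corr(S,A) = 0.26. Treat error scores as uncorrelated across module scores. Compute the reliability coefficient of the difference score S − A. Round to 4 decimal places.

0.8446

Var(S−A) = 1 + 1 − 2·0.26 = 2 − 0.52 = 1.48.
Because errors are independent across components, Cov(Tᵢ,Tⱼ) = Cov(Xᵢ,Xⱼ); the off-diagonal part of the true-score variance is the same as above.
True-score variance = [0.82 + 0.95] − 0.52 = 1.77 − 0.52 = 1.25.
Reliability = 1.25 / 1.48 = 0.8446.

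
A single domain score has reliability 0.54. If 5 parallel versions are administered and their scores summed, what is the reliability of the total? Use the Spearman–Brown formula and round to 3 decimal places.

ρ_k = kρ / (1 + (k−1)ρ) = 5·0.54 / (1 + 4·0.54) = 2.700 / 3.160 = 0.854.

0.854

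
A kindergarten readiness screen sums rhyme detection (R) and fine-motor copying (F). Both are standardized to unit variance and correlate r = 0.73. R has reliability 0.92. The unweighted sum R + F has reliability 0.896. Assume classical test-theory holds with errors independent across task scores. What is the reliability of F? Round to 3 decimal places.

Var(R+F) = 2 + 2·0.73 = 3.460.
True-score variance = ρ_R + ρ_F + 2·0.73, so 0.896 = (0.92 + ρ_F + 1.46) / 3.460.
ρ_F = 0.896·3.460 − 0.92 − 1.46 = 0.720.

0.720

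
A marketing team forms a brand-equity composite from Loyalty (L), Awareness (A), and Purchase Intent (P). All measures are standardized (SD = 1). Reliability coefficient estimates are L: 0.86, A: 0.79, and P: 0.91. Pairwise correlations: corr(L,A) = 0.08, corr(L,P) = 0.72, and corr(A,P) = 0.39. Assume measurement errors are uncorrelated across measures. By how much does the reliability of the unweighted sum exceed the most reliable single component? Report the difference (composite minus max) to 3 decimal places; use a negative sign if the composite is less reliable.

Var(sum) = 3 + 2.38 = 5.38; true-score variance = 2.56 + 2.38 = 4.94; composite reliability = 0.9182.
Max component reliability = 0.9100.
Difference = 0.9182 − 0.9100 = 0.008.

0.008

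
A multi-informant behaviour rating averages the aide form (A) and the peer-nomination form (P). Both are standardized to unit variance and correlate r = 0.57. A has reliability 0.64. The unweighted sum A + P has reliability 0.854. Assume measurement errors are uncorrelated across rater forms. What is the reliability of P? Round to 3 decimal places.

0.902

Var(A+P) = 2 + 2·0.57 = 3.140.
True-score variance = ρ_A + ρ_P + 2·0.57, so 0.854 = (0.64 + ρ_P + 1.14) / 3.140.
ρ_P = 0.854·3.140 − 0.64 − 1.14 = 0.902.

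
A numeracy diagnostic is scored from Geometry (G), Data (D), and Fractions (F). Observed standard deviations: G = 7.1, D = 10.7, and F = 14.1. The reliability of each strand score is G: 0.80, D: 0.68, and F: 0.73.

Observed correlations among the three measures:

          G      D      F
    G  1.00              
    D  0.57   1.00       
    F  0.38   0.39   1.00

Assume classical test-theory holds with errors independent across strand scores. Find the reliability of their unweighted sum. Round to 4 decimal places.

Var(G+D+F) = 7.1² + 10.7² + 14.1² + 2·[7.1·10.7·0.57 + 7.1·14.1·0.38 + 10.7·14.1·0.39] = 363.71 + 280.368 = 644.078.
Under uncorrelated errors the observed covariances equal the true-score covariances, so only the own-variance terms attenuate.
True-score variance = [7.1²·0.80 + 10.7²·0.68 + 14.1²·0.73] + 280.368 = 263.312 + 280.368 = 543.68.
Reliability = 543.68 / 644.078 = 0.8441.

0.8441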